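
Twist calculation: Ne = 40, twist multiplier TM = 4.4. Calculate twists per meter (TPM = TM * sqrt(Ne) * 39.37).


Formula: TPM = TM * sqrt(Ne) * 39.37
Step 1: sqrt(Ne) = sqrt(40) = 6.3246
Step 2: TM * sqrt(Ne) = 4.4 * 6.3246 = 27.8282
Step 3: TPM = 27.8282 * 39.37 = 1096 twists/m

1096 twists/m


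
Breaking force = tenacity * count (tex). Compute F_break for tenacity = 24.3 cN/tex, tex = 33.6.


Formula: Breaking force = Tenacity * Linear density
F = 24.3 cN/tex * 33.6 tex
F = 816.48 cN

816.48 cN


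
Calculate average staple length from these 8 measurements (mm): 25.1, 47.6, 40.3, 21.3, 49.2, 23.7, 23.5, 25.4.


Formula: Mean = sum of lengths / count
Sum = 25.1 + 47.6 + 40.3 + 21.3 + 49.2 + 23.7 + 23.5 + 25.4
Sum = 256.1 mm
Mean = 256.1 / 8 = 32.01 mm

32.01 mm


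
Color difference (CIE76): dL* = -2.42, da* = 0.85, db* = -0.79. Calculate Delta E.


Formula: Delta E = sqrt(dL*^2 + da*^2 + db*^2)
Step 1: dL*^2 = (-2.42)^2 = 5.8564
Step 2: da*^2 = 0.85^2 = 0.7225
Step 3: db*^2 = (-0.79)^2 = 0.6241
Step 4: Sum = 5.8564 + 0.7225 + 0.6241 = 7.203
Step 5: Delta E = sqrt(7.203) = 2.68

2.68 Delta E


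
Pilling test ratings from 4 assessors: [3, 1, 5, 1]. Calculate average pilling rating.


Formula: Mean = sum / count
Sum = 3 + 1 + 5 + 1 = 10
Mean = 10 / 4 = 2.5

2.5


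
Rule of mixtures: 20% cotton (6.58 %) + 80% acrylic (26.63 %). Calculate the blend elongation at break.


Formula: Blend property = (fraction_A * property_A) + (fraction_B * property_B)
Step 1: Contribution A = 20/100 * 6.58 % = 1.316 %
Step 2: Contribution B = 80/100 * 26.63 % = 21.304 %
Step 3: Blend elongation at break = 1.316 + 21.304 = 22.62 %

22.62 %


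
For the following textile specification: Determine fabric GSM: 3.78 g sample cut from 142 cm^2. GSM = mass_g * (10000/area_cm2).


Formula: GSM = mass_g / area_m2
Step 1: Convert area: 142 cm^2 = 142 / 10000 = 0.0142 m^2
Step 2: GSM = 3.78 g / 0.0142 m^2 = 266.2 g/m^2

266.2 g/m^2


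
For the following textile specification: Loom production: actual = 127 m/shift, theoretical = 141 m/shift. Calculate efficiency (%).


Formula: Efficiency% = (Actual output / Theoretical output) * 100
Efficiency% = (127 / 141) * 100
Efficiency% = 0.900709 * 100 = 90.0709% ≈ 90.1%

90.1%


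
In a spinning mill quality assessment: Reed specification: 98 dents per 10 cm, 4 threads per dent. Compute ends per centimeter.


Formula: EPC = (dents per 10 cm * ends per dent) / 10
Step 1: Total ends per 10 cm = 98 * 4 = 392
Step 2: EPC = 392 / 10 = 39.2 ends/cm

39.2 ends/cm


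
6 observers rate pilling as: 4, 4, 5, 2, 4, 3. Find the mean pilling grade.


Formula: Mean = sum / count
Sum = 4 + 4 + 5 + 2 + 4 + 3 = 22
Mean = 22 / 6 = 3.7

3.7


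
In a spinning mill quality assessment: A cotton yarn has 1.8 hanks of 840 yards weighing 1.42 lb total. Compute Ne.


Formula: Ne = hanks / mass_lb
Substituting: Ne = 1.8 / 1.42
Ne = 1.3

1.3 Ne


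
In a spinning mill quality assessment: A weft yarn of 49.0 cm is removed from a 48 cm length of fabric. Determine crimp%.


Formula: Crimp% = ((L_yarn - L_fabric) / L_fabric) * 100
Step 1: Extension = 49.0 - 48 = 1.0 cm
Step 2: Crimp% = (1.0 / 48) * 100
Step 3: Crimp% = 0.020833 * 100 = 2.0833% ≈ 2.1%

2.1%


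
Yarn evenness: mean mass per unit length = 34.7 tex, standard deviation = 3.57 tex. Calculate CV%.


Formula: CV% = (standard deviation / mean) * 100
Step 1: Ratio = 3.57 / 34.7 = 0.102882
Step 2: CV% = 0.102882 * 100 = 10.2882% ≈ 10.3%

10.3%


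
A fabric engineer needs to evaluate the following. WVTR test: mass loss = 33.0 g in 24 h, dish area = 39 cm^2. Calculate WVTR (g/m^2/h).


Formula: WVTR = mass_loss / (area * time)
Step 1: Convert area: 39 cm^2 = 0.0039 m^2
Step 2: WVTR = 33.0 g / (0.0039 m^2 * 24 h)
Step 3: WVTR = 33.0 / 0.0936 = 352.6 g/m^2/h

352.6 g/m^2/h


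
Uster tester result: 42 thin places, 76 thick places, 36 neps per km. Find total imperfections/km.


Formula: Total = thin places + thick places + neps
Total = 42 + 76 + 36
Total = 154 imperfections/km

154 imperfections/km


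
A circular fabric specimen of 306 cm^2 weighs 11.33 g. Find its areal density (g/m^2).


Formula: GSM = mass_g / area_m2
Step 1: Convert area: 306 cm^2 = 306 / 10000 = 0.0306 m^2
Step 2: GSM = 11.33 g / 0.0306 m^2 = 370.3 g/m^2

370.3 g/m^2


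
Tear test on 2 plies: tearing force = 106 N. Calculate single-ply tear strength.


Formula: Per-ply strength = Total force / Number of plies
Per-ply = 106 N / 2
Per-ply = 53 N

53 N


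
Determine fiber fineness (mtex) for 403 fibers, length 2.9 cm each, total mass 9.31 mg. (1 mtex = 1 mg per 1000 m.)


Formula: fineness (mtex) = mass (mg) / total length (km) = (mass_mg / total_length_m) * 1000
Step 1: Convert fiber length: 2.9 cm = 0.029 m
Step 2: Total fiber length = 403 * 0.029 = 11.687 m
Step 3: Linear density = 9.31 mg / 11.687 m = 0.7966 mg/m
Step 4: fineness = 0.7966 * 1000 = 796.6 mtex

796.6 mtex


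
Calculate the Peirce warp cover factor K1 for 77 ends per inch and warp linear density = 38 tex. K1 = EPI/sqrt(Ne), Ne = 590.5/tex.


Formula: K1 = EPI / sqrt(Ne), with Ne = 590.5 / tex_warp
Step 1: Ne = 590.5 / 38 = 15.539
Step 2: sqrt(Ne) = sqrt(15.539) = 3.942
Step 3: K1 = 77 / 3.942 = 19.5

19.5


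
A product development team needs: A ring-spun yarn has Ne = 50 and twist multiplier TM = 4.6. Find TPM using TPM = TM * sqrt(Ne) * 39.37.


Formula: TPM = TM * sqrt(Ne) * 39.37
Step 1: sqrt(Ne) = sqrt(50) = 7.0711
Step 2: TM * sqrt(Ne) = 4.6 * 7.0711 = 32.5271
Step 3: TPM = 32.5271 * 39.37 = 1281 twists/m

1281 twists/m


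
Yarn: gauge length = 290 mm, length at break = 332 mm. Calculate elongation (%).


Formula: Elongation (%) = ((L_break - L0) / L0) * 100
Step 1: Extension = 332 - 290 = 42 mm
Step 2: Elongation = (42 / 290) * 100
Step 3: Elongation = 0.144828 * 100 = 14.4828% ≈ 14.5%

14.5%


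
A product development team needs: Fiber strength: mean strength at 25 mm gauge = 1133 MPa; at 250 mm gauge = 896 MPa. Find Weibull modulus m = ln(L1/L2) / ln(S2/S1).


Formula: m = ln(L1/L2) / ln(S2/S1)
Step 1: ln(L1/L2) = ln(25/250) = -2.30259
Step 2: S2/S1 = 896/1133 = 0.79082
Step 3: ln(S2/S1) = ln(0.79082) = -0.23468
Step 4: m = -2.30259 / -0.23468 = 9.81

9.81 (Weibull m)


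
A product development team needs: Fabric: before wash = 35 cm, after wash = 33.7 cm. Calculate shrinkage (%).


Formula: Shrinkage% = ((L_before - L_after) / L_before) * 100
Step 1: Shrinkage = 35 - 33.7 = 1.3 cm
Step 2: Shrinkage% = (1.3 / 35) * 100
Step 3: Shrinkage% = 0.037143 * 100 = 3.7143% ≈ 3.7%

3.7%


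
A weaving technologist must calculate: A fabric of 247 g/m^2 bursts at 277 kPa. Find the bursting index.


Formula: Bursting Index = Bursting Strength / Fabric GSM
BI = 277 kPa / 247 g/m^2
BI = 1.121 kPa/(g/m^2)

1.121 kPa/(g/m^2)


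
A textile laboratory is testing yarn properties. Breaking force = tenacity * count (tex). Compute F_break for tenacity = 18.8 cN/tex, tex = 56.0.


Formula: Breaking force = Tenacity * Linear density
F = 18.8 cN/tex * 56.0 tex
F = 1052.80 cN

1052.80 cN


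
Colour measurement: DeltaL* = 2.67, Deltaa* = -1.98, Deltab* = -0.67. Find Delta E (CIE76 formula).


Formula: Delta E = sqrt(dL*^2 + da*^2 + db*^2)
Step 1: dL*^2 = 2.67^2 = 7.1289
Step 2: da*^2 = (-1.98)^2 = 3.9204
Step 3: db*^2 = (-0.67)^2 = 0.4489
Step 4: Sum = 7.1289 + 3.9204 + 0.4489 = 11.4982
Step 5: Delta E = sqrt(11.4982) = 3.39

3.39 Delta E


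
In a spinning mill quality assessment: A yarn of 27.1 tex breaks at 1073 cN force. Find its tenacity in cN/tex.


Formula: Tenacity = Breaking force / Linear density
Tenacity = 1073 cN / 27.1 tex
Tenacity = 39.59 cN/tex

39.59 cN/tex


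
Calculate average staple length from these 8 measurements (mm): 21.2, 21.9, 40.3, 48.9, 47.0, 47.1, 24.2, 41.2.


Formula: Mean = sum of lengths / count
Sum = 21.2 + 21.9 + 40.3 + 48.9 + 47.0 + 47.1 + 24.2 + 41.2
Sum = 291.8 mm
Mean = 291.8 / 8 = 36.48 mm

36.48 mm


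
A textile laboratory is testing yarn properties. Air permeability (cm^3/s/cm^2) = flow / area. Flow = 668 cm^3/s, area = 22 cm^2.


Formula: Air Permeability = Airflow / Test Area
AP = 668 cm^3/s / 22 cm^2
AP = 30.4 cm^3/s/cm^2

30.4 cm^3/s/cm^2


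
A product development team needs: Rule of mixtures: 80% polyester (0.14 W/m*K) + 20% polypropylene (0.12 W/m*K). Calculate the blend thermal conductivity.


Formula: Blend property = (fraction_A * property_A) + (fraction_B * property_B)
Step 1: Contribution A = 80/100 * 0.14 W/m*K = 0.112 W/m*K
Step 2: Contribution B = 20/100 * 0.12 W/m*K = 0.024 W/m*K
Step 3: Blend thermal conductivity = 0.112 + 0.024 = 0.136 W/m*K

0.136 W/m*K


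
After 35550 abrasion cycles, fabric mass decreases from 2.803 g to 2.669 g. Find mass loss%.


Formula: Mass loss% = ((m_before - m_after) / m_before) * 100
Step 1: Mass loss = 2.803 - 2.669 = 0.134 g
Step 2: Ratio = 0.134 / 2.803 = 0.0478059
Step 3: Mass loss% = 0.0478059 * 100 = 4.78059% ≈ 4.78%

4.78%


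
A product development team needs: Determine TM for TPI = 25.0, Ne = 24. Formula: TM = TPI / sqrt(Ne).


Formula: TM = TPI / sqrt(Ne)
Step 1: sqrt(Ne) = sqrt(24) = 4.899
Step 2: TM = 25.0 / 4.899 = 5.10

5.10 TM


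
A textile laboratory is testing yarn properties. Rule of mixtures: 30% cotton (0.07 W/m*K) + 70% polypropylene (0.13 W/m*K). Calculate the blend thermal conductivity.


Formula: Blend property = (fraction_A * property_A) + (fraction_B * property_B)
Step 1: Contribution A = 30/100 * 0.07 W/m*K = 0.021 W/m*K
Step 2: Contribution B = 70/100 * 0.13 W/m*K = 0.091 W/m*K
Step 3: Blend thermal conductivity = 0.021 + 0.091 = 0.112 W/m*K

0.112 W/m*K


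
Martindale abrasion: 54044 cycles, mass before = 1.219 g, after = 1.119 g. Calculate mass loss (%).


Formula: Mass loss% = ((m_before - m_after) / m_before) * 100
Step 1: Mass loss = 1.219 - 1.119 = 0.1 g
Step 2: Ratio = 0.1 / 1.219 = 0.0820345
Step 3: Mass loss% = 0.0820345 * 100 = 8.20345% ≈ 8.20%

8.20%


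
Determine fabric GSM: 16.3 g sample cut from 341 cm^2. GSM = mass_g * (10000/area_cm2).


Formula: GSM = mass_g / area_m2
Step 1: Convert area: 341 cm^2 = 341 / 10000 = 0.0341 m^2
Step 2: GSM = 16.3 g / 0.0341 m^2 = 478.0 g/m^2

478.0 g/m^2


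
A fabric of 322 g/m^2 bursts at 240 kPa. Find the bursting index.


Formula: Bursting Index = Bursting Strength / Fabric GSM
BI = 240 kPa / 322 g/m^2
BI = 0.745 kPa/(g/m^2)

0.745 kPa/(g/m^2)


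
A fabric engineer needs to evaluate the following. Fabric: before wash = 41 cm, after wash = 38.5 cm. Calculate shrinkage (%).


Formula: Shrinkage% = ((L_before - L_after) / L_before) * 100
Step 1: Shrinkage = 41 - 38.5 = 2.5 cm
Step 2: Shrinkage% = (2.5 / 41) * 100
Step 3: Shrinkage% = 0.060976 * 100 = 6.0976% ≈ 6.1%

6.1%


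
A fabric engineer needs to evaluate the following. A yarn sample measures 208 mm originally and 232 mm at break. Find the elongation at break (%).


Formula: Elongation (%) = ((L_break - L0) / L0) * 100
Step 1: Extension = 232 - 208 = 24 mm
Step 2: Elongation = (24 / 208) * 100
Step 3: Elongation = 0.115385 * 100 = 11.5385% ≈ 11.5%

11.5%


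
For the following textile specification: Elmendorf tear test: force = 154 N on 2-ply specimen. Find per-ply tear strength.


Formula: Per-ply strength = Total force / Number of plies
Per-ply = 154 N / 2
Per-ply = 77 N

77 N


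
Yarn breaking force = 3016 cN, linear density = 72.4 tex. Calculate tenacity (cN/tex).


Formula: Tenacity = Breaking force / Linear density
Tenacity = 3016 cN / 72.4 tex
Tenacity = 41.66 cN/tex

41.66 cN/tex


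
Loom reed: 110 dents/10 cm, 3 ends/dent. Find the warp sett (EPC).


Formula: EPC = (dents per 10 cm * ends per dent) / 10
Step 1: Total ends per 10 cm = 110 * 3 = 330
Step 2: EPC = 330 / 10 = 33.0 ends/cm

33.0 ends/cm


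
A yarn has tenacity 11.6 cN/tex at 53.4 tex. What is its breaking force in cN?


Formula: Breaking force = Tenacity * Linear density
F = 11.6 cN/tex * 53.4 tex
F = 619.44 cN

619.44 cN


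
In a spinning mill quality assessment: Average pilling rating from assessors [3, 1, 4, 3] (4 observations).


Formula: Mean = sum / count
Sum = 3 + 1 + 4 + 3 = 11
Mean = 11 / 4 = 2.8

2.8


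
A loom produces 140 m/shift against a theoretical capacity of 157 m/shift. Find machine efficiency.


Formula: Efficiency% = (Actual output / Theoretical output) * 100
Efficiency% = (140 / 157) * 100
Efficiency% = 0.89172 * 100 = 89.172% ≈ 89.2%

89.2%


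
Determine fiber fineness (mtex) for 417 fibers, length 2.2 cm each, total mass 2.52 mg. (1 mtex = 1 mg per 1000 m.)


Formula: fineness (mtex) = mass (mg) / total length (km) = (mass_mg / total_length_m) * 1000
Step 1: Convert fiber length: 2.2 cm = 0.022 m
Step 2: Total fiber length = 417 * 0.022 = 9.174 m
Step 3: Linear density = 2.52 mg / 9.174 m = 0.2747 mg/m
Step 4: fineness = 0.2747 * 1000 = 274.7 mtex

274.7 mtex


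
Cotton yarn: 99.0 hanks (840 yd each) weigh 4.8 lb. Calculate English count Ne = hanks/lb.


Formula: Ne = hanks / mass_lb
Substituting: Ne = 99.0 / 4.8
Ne = 20.6

20.6 Ne


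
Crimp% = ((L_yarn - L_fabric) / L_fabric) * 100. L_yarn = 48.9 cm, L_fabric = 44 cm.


Formula: Crimp% = ((L_yarn - L_fabric) / L_fabric) * 100
Step 1: Extension = 48.9 - 44 = 4.9 cm
Step 2: Crimp% = (4.9 / 44) * 100
Step 3: Crimp% = 0.111364 * 100 = 11.1364% ≈ 11.1%

11.1%


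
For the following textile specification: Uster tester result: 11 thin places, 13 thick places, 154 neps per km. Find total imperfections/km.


Formula: Total = thin places + thick places + neps
Total = 11 + 13 + 154
Total = 178 imperfections/km

178 imperfections/km


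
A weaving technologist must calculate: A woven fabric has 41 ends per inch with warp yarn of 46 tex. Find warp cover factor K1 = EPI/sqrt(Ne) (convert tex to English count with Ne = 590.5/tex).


Formula: K1 = EPI / sqrt(Ne), with Ne = 590.5 / tex_warp
Step 1: Ne = 590.5 / 46 = 12.837
Step 2: sqrt(Ne) = sqrt(12.837) = 3.5829
Step 3: K1 = 41 / 3.5829 = 11.4

11.4


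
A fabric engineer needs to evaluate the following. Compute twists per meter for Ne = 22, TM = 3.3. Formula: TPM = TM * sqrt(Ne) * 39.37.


Formula: TPM = TM * sqrt(Ne) * 39.37
Step 1: sqrt(Ne) = sqrt(22) = 4.6904
Step 2: TM * sqrt(Ne) = 3.3 * 4.6904 = 15.4783
Step 3: TPM = 15.4783 * 39.37 = 609 twists/m

609 twists/m


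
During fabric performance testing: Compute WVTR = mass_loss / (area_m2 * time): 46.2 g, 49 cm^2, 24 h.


Formula: WVTR = mass_loss / (area * time)
Step 1: Convert area: 49 cm^2 = 0.0049 m^2
Step 2: WVTR = 46.2 g / (0.0049 m^2 * 24 h)
Step 3: WVTR = 46.2 / 0.1176 = 392.9 g/m^2/h

392.9 g/m^2/h


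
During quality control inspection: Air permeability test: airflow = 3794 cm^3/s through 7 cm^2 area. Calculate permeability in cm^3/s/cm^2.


Formula: Air Permeability = Airflow / Test Area
AP = 3794 cm^3/s / 7 cm^2
AP = 542.0 cm^3/s/cm^2

542.0 cm^3/s/cm^2


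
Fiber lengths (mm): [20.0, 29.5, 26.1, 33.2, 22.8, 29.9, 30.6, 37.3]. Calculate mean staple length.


Formula: Mean = sum of lengths / count
Sum = 20.0 + 29.5 + 26.1 + 33.2 + 22.8 + 29.9 + 30.6 + 37.3
Sum = 229.4 mm
Mean = 229.4 / 8 = 28.68 mm

28.68 mm


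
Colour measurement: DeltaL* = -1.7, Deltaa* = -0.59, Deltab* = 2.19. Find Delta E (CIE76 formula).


Formula: Delta E = sqrt(dL*^2 + da*^2 + db*^2)
Step 1: dL*^2 = (-1.7)^2 = 2.89
Step 2: da*^2 = (-0.59)^2 = 0.3481
Step 3: db*^2 = 2.19^2 = 4.7961
Step 4: Sum = 2.89 + 0.3481 + 4.7961 = 8.0342
Step 5: Delta E = sqrt(8.0342) = 2.83

2.83 Delta E


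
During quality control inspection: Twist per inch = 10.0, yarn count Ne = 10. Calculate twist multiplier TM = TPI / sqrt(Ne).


Formula: TM = TPI / sqrt(Ne)
Step 1: sqrt(Ne) = sqrt(10) = 3.1623
Step 2: TM = 10.0 / 3.1623 = 3.16

3.16 TM


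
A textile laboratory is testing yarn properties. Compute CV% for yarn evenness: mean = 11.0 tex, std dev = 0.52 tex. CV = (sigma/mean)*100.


Formula: CV% = (standard deviation / mean) * 100
Step 1: Ratio = 0.52 / 11.0 = 0.047273
Step 2: CV% = 0.047273 * 100 = 4.7273% ≈ 4.7%

4.7%


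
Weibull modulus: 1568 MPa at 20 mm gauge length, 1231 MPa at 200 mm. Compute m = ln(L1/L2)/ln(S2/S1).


Formula: m = ln(L1/L2) / ln(S2/S1)
Step 1: ln(L1/L2) = ln(20/200) = -2.30259
Step 2: S2/S1 = 1231/1568 = 0.78508
Step 3: ln(S2/S1) = ln(0.78508) = -0.24197
Step 4: m = -2.30259 / -0.24197 = 9.52

9.52 (Weibull m)


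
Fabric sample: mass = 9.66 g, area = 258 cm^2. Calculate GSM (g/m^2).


Formula: GSM = mass_g / area_m2
Step 1: Convert area: 258 cm^2 = 258 / 10000 = 0.0258 m^2
Step 2: GSM = 9.66 g / 0.0258 m^2 = 374.4 g/m^2

374.4 g/m^2


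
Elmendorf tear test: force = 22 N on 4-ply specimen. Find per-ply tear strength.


Formula: Per-ply strength = Total force / Number of plies
Per-ply = 22 N / 4
Per-ply = 5.5 N

5.5 N


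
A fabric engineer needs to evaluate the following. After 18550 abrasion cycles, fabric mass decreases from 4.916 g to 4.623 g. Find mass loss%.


Formula: Mass loss% = ((m_before - m_after) / m_before) * 100
Step 1: Mass loss = 4.916 - 4.623 = 0.293 g
Step 2: Ratio = 0.293 / 4.916 = 0.0596013
Step 3: Mass loss% = 0.0596013 * 100 = 5.96013% ≈ 5.96%

5.96%


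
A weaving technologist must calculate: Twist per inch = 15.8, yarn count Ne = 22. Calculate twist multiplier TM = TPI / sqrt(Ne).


Formula: TM = TPI / sqrt(Ne)
Step 1: sqrt(Ne) = sqrt(22) = 4.6904
Step 2: TM = 15.8 / 4.6904 = 3.37

3.37 TM


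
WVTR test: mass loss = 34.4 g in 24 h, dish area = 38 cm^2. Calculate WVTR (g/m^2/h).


Formula: WVTR = mass_loss / (area * time)
Step 1: Convert area: 38 cm^2 = 0.0038 m^2
Step 2: WVTR = 34.4 g / (0.0038 m^2 * 24 h)
Step 3: WVTR = 34.4 / 0.0912 = 377.2 g/m^2/h

377.2 g/m^2/h


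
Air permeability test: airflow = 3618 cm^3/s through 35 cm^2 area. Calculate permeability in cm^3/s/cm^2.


Formula: Air Permeability = Airflow / Test Area
AP = 3618 cm^3/s / 35 cm^2
AP = 103.4 cm^3/s/cm^2

103.4 cm^3/s/cm^2


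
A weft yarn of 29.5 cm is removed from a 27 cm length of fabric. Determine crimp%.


Formula: Crimp% = ((L_yarn - L_fabric) / L_fabric) * 100
Step 1: Extension = 29.5 - 27 = 2.5 cm
Step 2: Crimp% = (2.5 / 27) * 100
Step 3: Crimp% = 0.092593 * 100 = 9.2593% ≈ 9.3%

9.3%


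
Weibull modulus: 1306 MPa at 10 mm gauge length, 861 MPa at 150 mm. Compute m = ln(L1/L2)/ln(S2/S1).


Formula: m = ln(L1/L2) / ln(S2/S1)
Step 1: ln(L1/L2) = ln(10/150) = -2.70805
Step 2: S2/S1 = 861/1306 = 0.65926
Step 3: ln(S2/S1) = ln(0.65926) = -0.41664
Step 4: m = -2.70805 / -0.41664 = 6.50

6.50 (Weibull m)


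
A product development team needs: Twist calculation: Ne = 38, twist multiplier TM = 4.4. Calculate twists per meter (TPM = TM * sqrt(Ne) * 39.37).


Formula: TPM = TM * sqrt(Ne) * 39.37
Step 1: sqrt(Ne) = sqrt(38) = 6.1644
Step 2: TM * sqrt(Ne) = 4.4 * 6.1644 = 27.1234
Step 3: TPM = 27.1234 * 39.37 = 1068 twists/m

1068 twists/m


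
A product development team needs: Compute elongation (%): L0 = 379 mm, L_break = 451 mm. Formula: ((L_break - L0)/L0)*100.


Formula: Elongation (%) = ((L_break - L0) / L0) * 100
Step 1: Extension = 451 - 379 = 72 mm
Step 2: Elongation = (72 / 379) * 100
Step 3: Elongation = 0.189974 * 100 = 18.9974% ≈ 19.0%

19.0%


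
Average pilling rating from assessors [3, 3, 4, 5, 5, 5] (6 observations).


Formula: Mean = sum / count
Sum = 3 + 3 + 4 + 5 + 5 + 5 = 25
Mean = 25 / 6 = 4.2

4.2


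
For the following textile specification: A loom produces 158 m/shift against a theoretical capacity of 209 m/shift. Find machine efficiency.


Formula: Efficiency% = (Actual output / Theoretical output) * 100
Efficiency% = (158 / 209) * 100
Efficiency% = 0.755981 * 100 = 75.5981% ≈ 75.6%

75.6%


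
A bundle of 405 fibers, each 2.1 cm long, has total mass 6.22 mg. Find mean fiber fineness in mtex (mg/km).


Formula: fineness (mtex) = mass (mg) / total length (km) = (mass_mg / total_length_m) * 1000
Step 1: Convert fiber length: 2.1 cm = 0.021 m
Step 2: Total fiber length = 405 * 0.021 = 8.505 m
Step 3: Linear density = 6.22 mg / 8.505 m = 0.7313 mg/m
Step 4: fineness = 0.7313 * 1000 = 731.3 mtex

731.3 mtex


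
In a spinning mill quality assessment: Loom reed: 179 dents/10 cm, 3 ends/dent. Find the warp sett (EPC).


Formula: EPC = (dents per 10 cm * ends per dent) / 10
Step 1: Total ends per 10 cm = 179 * 3 = 537
Step 2: EPC = 537 / 10 = 53.7 ends/cm

53.7 ends/cm


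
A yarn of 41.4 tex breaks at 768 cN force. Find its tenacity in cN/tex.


Formula: Tenacity = Breaking force / Linear density
Tenacity = 768 cN / 41.4 tex
Tenacity = 18.55 cN/tex

18.55 cN/tex


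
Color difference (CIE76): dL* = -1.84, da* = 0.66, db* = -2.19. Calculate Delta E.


Formula: Delta E = sqrt(dL*^2 + da*^2 + db*^2)
Step 1: dL*^2 = (-1.84)^2 = 3.3856
Step 2: da*^2 = 0.66^2 = 0.4356
Step 3: db*^2 = (-2.19)^2 = 4.7961
Step 4: Sum = 3.3856 + 0.4356 + 4.7961 = 8.6173
Step 5: Delta E = sqrt(8.6173) = 2.94

2.94 Delta E


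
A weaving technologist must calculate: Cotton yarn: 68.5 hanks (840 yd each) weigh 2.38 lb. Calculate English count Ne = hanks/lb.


Formula: Ne = hanks / mass_lb
Substituting: Ne = 68.5 / 2.38
Ne = 28.8

28.8 Ne


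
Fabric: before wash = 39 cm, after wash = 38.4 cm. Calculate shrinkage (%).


Formula: Shrinkage% = ((L_before - L_after) / L_before) * 100
Step 1: Shrinkage = 39 - 38.4 = 0.6 cm
Step 2: Shrinkage% = (0.6 / 39) * 100
Step 3: Shrinkage% = 0.015385 * 100 = 1.5385% ≈ 1.5%

1.5%


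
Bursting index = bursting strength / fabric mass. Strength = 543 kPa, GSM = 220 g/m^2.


Formula: Bursting Index = Bursting Strength / Fabric GSM
BI = 543 kPa / 220 g/m^2
BI = 2.468 kPa/(g/m^2)

2.468 kPa/(g/m^2)


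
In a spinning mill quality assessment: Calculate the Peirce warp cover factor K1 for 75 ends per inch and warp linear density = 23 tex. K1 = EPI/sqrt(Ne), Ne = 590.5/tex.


Formula: K1 = EPI / sqrt(Ne), with Ne = 590.5 / tex_warp
Step 1: Ne = 590.5 / 23 = 25.674
Step 2: sqrt(Ne) = sqrt(25.674) = 5.067
Step 3: K1 = 75 / 5.067 = 14.8

14.8


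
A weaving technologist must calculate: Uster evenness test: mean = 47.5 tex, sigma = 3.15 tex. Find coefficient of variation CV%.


Formula: CV% = (standard deviation / mean) * 100
Step 1: Ratio = 3.15 / 47.5 = 0.066316
Step 2: CV% = 0.066316 * 100 = 6.6316% ≈ 6.6%

6.6%


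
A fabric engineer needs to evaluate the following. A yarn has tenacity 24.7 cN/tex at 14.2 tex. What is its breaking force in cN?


Formula: Breaking force = Tenacity * Linear density
F = 24.7 cN/tex * 14.2 tex
F = 350.74 cN

350.74 cN


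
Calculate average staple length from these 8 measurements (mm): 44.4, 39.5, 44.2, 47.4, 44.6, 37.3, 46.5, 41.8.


Formula: Mean = sum of lengths / count
Sum = 44.4 + 39.5 + 44.2 + 47.4 + 44.6 + 37.3 + 46.5 + 41.8
Sum = 345.7 mm
Mean = 345.7 / 8 = 43.21 mm

43.21 mm


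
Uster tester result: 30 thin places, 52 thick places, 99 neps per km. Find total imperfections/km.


Formula: Total = thin places + thick places + neps
Total = 30 + 52 + 99
Total = 181 imperfections/km

181 imperfections/km


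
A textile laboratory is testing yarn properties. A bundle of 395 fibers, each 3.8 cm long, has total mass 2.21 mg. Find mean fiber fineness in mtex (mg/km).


Formula: fineness (mtex) = mass (mg) / total length (km) = (mass_mg / total_length_m) * 1000
Step 1: Convert fiber length: 3.8 cm = 0.038 m
Step 2: Total fiber length = 395 * 0.038 = 15.01 m
Step 3: Linear density = 2.21 mg / 15.01 m = 0.1472 mg/m
Step 4: fineness = 0.1472 * 1000 = 147.2 mtex

147.2 mtex


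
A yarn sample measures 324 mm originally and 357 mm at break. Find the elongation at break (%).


Formula: Elongation (%) = ((L_break - L0) / L0) * 100
Step 1: Extension = 357 - 324 = 33 mm
Step 2: Elongation = (33 / 324) * 100
Step 3: Elongation = 0.101852 * 100 = 10.1852% ≈ 10.2%

10.2%


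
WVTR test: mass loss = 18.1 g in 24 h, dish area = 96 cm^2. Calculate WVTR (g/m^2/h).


Formula: WVTR = mass_loss / (area * time)
Step 1: Convert area: 96 cm^2 = 0.0096 m^2
Step 2: WVTR = 18.1 g / (0.0096 m^2 * 24 h)
Step 3: WVTR = 18.1 / 0.2304 = 78.6 g/m^2/h

78.6 g/m^2/h


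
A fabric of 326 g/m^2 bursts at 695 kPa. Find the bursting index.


Formula: Bursting Index = Bursting Strength / Fabric GSM
BI = 695 kPa / 326 g/m^2
BI = 2.132 kPa/(g/m^2)

2.132 kPa/(g/m^2)


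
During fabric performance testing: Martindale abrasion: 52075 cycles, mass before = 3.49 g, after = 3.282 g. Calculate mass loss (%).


Formula: Mass loss% = ((m_before - m_after) / m_before) * 100
Step 1: Mass loss = 3.49 - 3.282 = 0.208 g
Step 2: Ratio = 0.208 / 3.49 = 0.0595989
Step 3: Mass loss% = 0.0595989 * 100 = 5.95989% ≈ 5.96%

5.96%


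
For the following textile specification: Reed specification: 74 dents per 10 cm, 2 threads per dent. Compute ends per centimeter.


Formula: EPC = (dents per 10 cm * ends per dent) / 10
Step 1: Total ends per 10 cm = 74 * 2 = 148
Step 2: EPC = 148 / 10 = 14.8 ends/cm

14.8 ends/cm


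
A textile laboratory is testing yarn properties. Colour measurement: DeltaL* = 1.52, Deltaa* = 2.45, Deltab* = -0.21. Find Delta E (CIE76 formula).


Formula: Delta E = sqrt(dL*^2 + da*^2 + db*^2)
Step 1: dL*^2 = 1.52^2 = 2.3104
Step 2: da*^2 = 2.45^2 = 6.0025
Step 3: db*^2 = (-0.21)^2 = 0.0441
Step 4: Sum = 2.3104 + 6.0025 + 0.0441 = 8.357
Step 5: Delta E = sqrt(8.357) = 2.89

2.89 Delta E


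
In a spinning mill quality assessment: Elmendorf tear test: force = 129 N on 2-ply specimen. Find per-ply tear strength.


Formula: Per-ply strength = Total force / Number of plies
Per-ply = 129 N / 2
Per-ply = 64.5 N

64.5 N


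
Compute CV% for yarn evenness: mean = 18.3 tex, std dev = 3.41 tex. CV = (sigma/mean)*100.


Formula: CV% = (standard deviation / mean) * 100
Step 1: Ratio = 3.41 / 18.3 = 0.186339
Step 2: CV% = 0.186339 * 100 = 18.6339% ≈ 18.6%

18.6%


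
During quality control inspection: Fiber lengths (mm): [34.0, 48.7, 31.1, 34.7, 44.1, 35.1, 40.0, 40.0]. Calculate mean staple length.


Formula: Mean = sum of lengths / count
Sum = 34.0 + 48.7 + 31.1 + 34.7 + 44.1 + 35.1 + 40.0 + 40.0
Sum = 307.7 mm
Mean = 307.7 / 8 = 38.46 mm

38.46 mm


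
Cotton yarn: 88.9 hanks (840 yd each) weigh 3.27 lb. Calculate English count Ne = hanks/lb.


Formula: Ne = hanks / mass_lb
Substituting: Ne = 88.9 / 3.27
Ne = 27.2

27.2 Ne


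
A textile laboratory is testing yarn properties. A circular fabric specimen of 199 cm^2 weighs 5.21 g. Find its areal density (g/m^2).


Formula: GSM = mass_g / area_m2
Step 1: Convert area: 199 cm^2 = 199 / 10000 = 0.0199 m^2
Step 2: GSM = 5.21 g / 0.0199 m^2 = 261.8 g/m^2

261.8 g/m^2


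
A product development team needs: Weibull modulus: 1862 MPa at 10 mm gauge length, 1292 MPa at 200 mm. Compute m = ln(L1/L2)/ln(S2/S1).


Formula: m = ln(L1/L2) / ln(S2/S1)
Step 1: ln(L1/L2) = ln(10/200) = -2.99573
Step 2: S2/S1 = 1292/1862 = 0.69388
Step 3: ln(S2/S1) = ln(0.69388) = -0.36546
Step 4: m = -2.99573 / -0.36546 = 8.20

8.20 (Weibull m)


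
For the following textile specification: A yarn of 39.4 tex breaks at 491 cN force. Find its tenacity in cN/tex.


Formula: Tenacity = Breaking force / Linear density
Tenacity = 491 cN / 39.4 tex
Tenacity = 12.46 cN/tex

12.46 cN/tex


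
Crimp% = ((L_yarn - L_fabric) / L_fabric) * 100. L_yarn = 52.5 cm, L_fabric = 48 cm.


Formula: Crimp% = ((L_yarn - L_fabric) / L_fabric) * 100
Step 1: Extension = 52.5 - 48 = 4.5 cm
Step 2: Crimp% = (4.5 / 48) * 100
Step 3: Crimp% = 0.09375 * 100 = 9.375% ≈ 9.4%

9.4%


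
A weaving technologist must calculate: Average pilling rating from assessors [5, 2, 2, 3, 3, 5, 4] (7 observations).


Formula: Mean = sum / count
Sum = 5 + 2 + 2 + 3 + 3 + 5 + 4 = 24
Mean = 24 / 7 = 3.4

3.4


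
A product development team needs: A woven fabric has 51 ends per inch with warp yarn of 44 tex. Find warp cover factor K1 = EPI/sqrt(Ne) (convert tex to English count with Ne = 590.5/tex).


Formula: K1 = EPI / sqrt(Ne), with Ne = 590.5 / tex_warp
Step 1: Ne = 590.5 / 44 = 13.42
Step 2: sqrt(Ne) = sqrt(13.42) = 3.6633
Step 3: K1 = 51 / 3.6633 = 13.9

13.9


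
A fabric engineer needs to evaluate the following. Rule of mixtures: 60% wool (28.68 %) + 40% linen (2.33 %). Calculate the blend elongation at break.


Formula: Blend property = (fraction_A * property_A) + (fraction_B * property_B)
Step 1: Contribution A = 60/100 * 28.68 % = 17.208 %
Step 2: Contribution B = 40/100 * 2.33 % = 0.932 %
Step 3: Blend elongation at break = 17.208 + 0.932 = 18.14 %

18.14 %


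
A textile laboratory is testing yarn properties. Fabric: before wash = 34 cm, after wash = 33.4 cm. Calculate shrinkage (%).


Formula: Shrinkage% = ((L_before - L_after) / L_before) * 100
Step 1: Shrinkage = 34 - 33.4 = 0.6 cm
Step 2: Shrinkage% = (0.6 / 34) * 100
Step 3: Shrinkage% = 0.017647 * 100 = 1.7647% ≈ 1.8%

1.8%


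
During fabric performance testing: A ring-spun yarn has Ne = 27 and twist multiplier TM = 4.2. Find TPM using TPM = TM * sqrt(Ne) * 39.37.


Formula: TPM = TM * sqrt(Ne) * 39.37
Step 1: sqrt(Ne) = sqrt(27) = 5.1962
Step 2: TM * sqrt(Ne) = 4.2 * 5.1962 = 21.824
Step 3: TPM = 21.824 * 39.37 = 859 twists/m

859 twists/m


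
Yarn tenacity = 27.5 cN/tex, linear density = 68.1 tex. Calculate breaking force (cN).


Formula: Breaking force = Tenacity * Linear density
F = 27.5 cN/tex * 68.1 tex
F = 1872.75 cN

1872.75 cN


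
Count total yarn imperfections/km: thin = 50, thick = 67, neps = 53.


Formula: Total = thin places + thick places + neps
Total = 50 + 67 + 53
Total = 170 imperfections/km

170 imperfections/km


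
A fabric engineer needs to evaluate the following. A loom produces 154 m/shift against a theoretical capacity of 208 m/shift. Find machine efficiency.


Formula: Efficiency% = (Actual output / Theoretical output) * 100
Efficiency% = (154 / 208) * 100
Efficiency% = 0.740385 * 100 = 74.0385% ≈ 74.0%

74.0%


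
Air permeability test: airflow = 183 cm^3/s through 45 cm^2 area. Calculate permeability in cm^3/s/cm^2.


Formula: Air Permeability = Airflow / Test Area
AP = 183 cm^3/s / 45 cm^2
AP = 4.1 cm^3/s/cm^2

4.1 cm^3/s/cm^2


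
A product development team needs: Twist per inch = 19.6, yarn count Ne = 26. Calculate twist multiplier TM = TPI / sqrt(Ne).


Formula: TM = TPI / sqrt(Ne)
Step 1: sqrt(Ne) = sqrt(26) = 5.099
Step 2: TM = 19.6 / 5.099 = 3.84

3.84 TM


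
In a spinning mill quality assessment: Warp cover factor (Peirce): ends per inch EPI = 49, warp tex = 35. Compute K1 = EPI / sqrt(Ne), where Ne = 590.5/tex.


Formula: K1 = EPI / sqrt(Ne), with Ne = 590.5 / tex_warp
Step 1: Ne = 590.5 / 35 = 16.871
Step 2: sqrt(Ne) = sqrt(16.871) = 4.1074
Step 3: K1 = 49 / 4.1074 = 11.9

11.9


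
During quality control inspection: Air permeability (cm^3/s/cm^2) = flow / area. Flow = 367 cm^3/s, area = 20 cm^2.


Formula: Air Permeability = Airflow / Test Area
AP = 367 cm^3/s / 20 cm^2
AP = 18.4 cm^3/s/cm^2

18.4 cm^3/s/cm^2


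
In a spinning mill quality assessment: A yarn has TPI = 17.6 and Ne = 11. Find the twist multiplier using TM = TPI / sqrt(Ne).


Formula: TM = TPI / sqrt(Ne)
Step 1: sqrt(Ne) = sqrt(11) = 3.3166
Step 2: TM = 17.6 / 3.3166 = 5.31

5.31 TM


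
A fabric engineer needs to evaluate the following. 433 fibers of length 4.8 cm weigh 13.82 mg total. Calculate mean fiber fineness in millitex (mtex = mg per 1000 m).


Formula: fineness (mtex) = mass (mg) / total length (km) = (mass_mg / total_length_m) * 1000
Step 1: Convert fiber length: 4.8 cm = 0.048 m
Step 2: Total fiber length = 433 * 0.048 = 20.784 m
Step 3: Linear density = 13.82 mg / 20.784 m = 0.6649 mg/m
Step 4: fineness = 0.6649 * 1000 = 664.9 mtex

664.9 mtex


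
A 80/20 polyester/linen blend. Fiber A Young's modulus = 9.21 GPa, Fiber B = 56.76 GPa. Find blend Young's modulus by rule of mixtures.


Formula: Blend property = (fraction_A * property_A) + (fraction_B * property_B)
Step 1: Contribution A = 80/100 * 9.21 GPa = 7.368 GPa
Step 2: Contribution B = 20/100 * 56.76 GPa = 11.352 GPa
Step 3: Blend Young's modulus = 7.368 + 11.352 = 18.72 GPa

18.72 GPa


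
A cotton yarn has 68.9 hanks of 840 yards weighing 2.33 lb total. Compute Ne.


Formula: Ne = hanks / mass_lb
Substituting: Ne = 68.9 / 2.33
Ne = 29.6

29.6 Ne


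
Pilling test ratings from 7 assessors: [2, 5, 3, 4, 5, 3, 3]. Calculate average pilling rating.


Formula: Mean = sum / count
Sum = 2 + 5 + 3 + 4 + 5 + 3 + 3 = 25
Mean = 25 / 7 = 3.6

3.6


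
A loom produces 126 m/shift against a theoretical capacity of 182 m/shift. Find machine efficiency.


Formula: Efficiency% = (Actual output / Theoretical output) * 100
Efficiency% = (126 / 182) * 100
Efficiency% = 0.692308 * 100 = 69.2308% ≈ 69.2%

69.2%


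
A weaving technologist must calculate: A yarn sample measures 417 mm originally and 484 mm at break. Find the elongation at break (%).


Formula: Elongation (%) = ((L_break - L0) / L0) * 100
Step 1: Extension = 484 - 417 = 67 mm
Step 2: Elongation = (67 / 417) * 100
Step 3: Elongation = 0.160671 * 100 = 16.0671% ≈ 16.1%

16.1%


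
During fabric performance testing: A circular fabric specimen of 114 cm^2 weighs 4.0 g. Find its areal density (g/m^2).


Formula: GSM = mass_g / area_m2
Step 1: Convert area: 114 cm^2 = 114 / 10000 = 0.0114 m^2
Step 2: GSM = 4.0 g / 0.0114 m^2 = 350.9 g/m^2

350.9 g/m^2


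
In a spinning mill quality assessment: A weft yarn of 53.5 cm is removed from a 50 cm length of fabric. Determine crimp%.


Formula: Crimp% = ((L_yarn - L_fabric) / L_fabric) * 100
Step 1: Extension = 53.5 - 50 = 3.5 cm
Step 2: Crimp% = (3.5 / 50) * 100
Step 3: Crimp% = 0.07 * 100 = 7.0%

7.0%


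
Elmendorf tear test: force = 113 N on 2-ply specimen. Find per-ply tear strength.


Formula: Per-ply strength = Total force / Number of plies
Per-ply = 113 N / 2
Per-ply = 56.5 N

56.5 N


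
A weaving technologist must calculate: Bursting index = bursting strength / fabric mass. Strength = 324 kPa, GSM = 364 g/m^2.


Formula: Bursting Index = Bursting Strength / Fabric GSM
BI = 324 kPa / 364 g/m^2
BI = 0.890 kPa/(g/m^2)

0.890 kPa/(g/m^2)


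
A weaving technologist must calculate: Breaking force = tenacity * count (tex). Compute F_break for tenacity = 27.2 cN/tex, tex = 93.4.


Formula: Breaking force = Tenacity * Linear density
F = 27.2 cN/tex * 93.4 tex
F = 2540.48 cN

2540.48 cN


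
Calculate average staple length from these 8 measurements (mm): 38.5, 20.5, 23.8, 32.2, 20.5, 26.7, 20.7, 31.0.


Formula: Mean = sum of lengths / count
Sum = 38.5 + 20.5 + 23.8 + 32.2 + 20.5 + 26.7 + 20.7 + 31.0
Sum = 213.9 mm
Mean = 213.9 / 8 = 26.74 mm

26.74 mm


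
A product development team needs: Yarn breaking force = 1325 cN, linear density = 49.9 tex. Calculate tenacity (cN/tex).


Formula: Tenacity = Breaking force / Linear density
Tenacity = 1325 cN / 49.9 tex
Tenacity = 26.55 cN/tex

26.55 cN/tex


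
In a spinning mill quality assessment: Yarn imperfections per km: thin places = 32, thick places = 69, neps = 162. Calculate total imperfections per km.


Formula: Total = thin places + thick places + neps
Total = 32 + 69 + 162
Total = 263 imperfections/km

263 imperfections/km


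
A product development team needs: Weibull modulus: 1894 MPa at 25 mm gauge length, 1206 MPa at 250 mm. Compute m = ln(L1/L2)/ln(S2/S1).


Formula: m = ln(L1/L2) / ln(S2/S1)
Step 1: ln(L1/L2) = ln(25/250) = -2.30259
Step 2: S2/S1 = 1206/1894 = 0.63675
Step 3: ln(S2/S1) = ln(0.63675) = -0.45138
Step 4: m = -2.30259 / -0.45138 = 5.10

5.10 (Weibull m)


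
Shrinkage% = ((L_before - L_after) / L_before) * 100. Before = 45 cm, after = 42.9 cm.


Formula: Shrinkage% = ((L_before - L_after) / L_before) * 100
Step 1: Shrinkage = 45 - 42.9 = 2.1 cm
Step 2: Shrinkage% = (2.1 / 45) * 100
Step 3: Shrinkage% = 0.046667 * 100 = 4.6667% ≈ 4.7%

4.7%


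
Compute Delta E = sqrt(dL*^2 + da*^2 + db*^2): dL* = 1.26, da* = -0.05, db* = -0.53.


Formula: Delta E = sqrt(dL*^2 + da*^2 + db*^2)
Step 1: dL*^2 = 1.26^2 = 1.5876
Step 2: da*^2 = (-0.05)^2 = 0.0025
Step 3: db*^2 = (-0.53)^2 = 0.2809
Step 4: Sum = 1.5876 + 0.0025 + 0.2809 = 1.871
Step 5: Delta E = sqrt(1.871) = 1.37

1.37 Delta E


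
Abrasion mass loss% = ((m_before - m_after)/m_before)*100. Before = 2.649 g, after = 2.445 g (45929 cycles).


Formula: Mass loss% = ((m_before - m_after) / m_before) * 100
Step 1: Mass loss = 2.649 - 2.445 = 0.204 g
Step 2: Ratio = 0.204 / 2.649 = 0.0770102
Step 3: Mass loss% = 0.0770102 * 100 = 7.70102% ≈ 7.70%

7.70%


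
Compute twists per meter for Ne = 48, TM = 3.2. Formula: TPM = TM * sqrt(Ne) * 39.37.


Formula: TPM = TM * sqrt(Ne) * 39.37
Step 1: sqrt(Ne) = sqrt(48) = 6.9282
Step 2: TM * sqrt(Ne) = 3.2 * 6.9282 = 22.1702
Step 3: TPM = 22.1702 * 39.37 = 873 twists/m

873 twists/m


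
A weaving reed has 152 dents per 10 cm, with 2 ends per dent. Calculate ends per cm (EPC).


Formula: EPC = (dents per 10 cm * ends per dent) / 10
Step 1: Total ends per 10 cm = 152 * 2 = 304
Step 2: EPC = 304 / 10 = 30.4 ends/cm

30.4 ends/cm


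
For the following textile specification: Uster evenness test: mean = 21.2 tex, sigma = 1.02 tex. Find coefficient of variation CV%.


Formula: CV% = (standard deviation / mean) * 100
Step 1: Ratio = 1.02 / 21.2 = 0.048113
Step 2: CV% = 0.048113 * 100 = 4.8113% ≈ 4.8%

4.8%


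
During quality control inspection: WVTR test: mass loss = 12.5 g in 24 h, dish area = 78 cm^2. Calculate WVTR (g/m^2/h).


Formula: WVTR = mass_loss / (area * time)
Step 1: Convert area: 78 cm^2 = 0.0078 m^2
Step 2: WVTR = 12.5 g / (0.0078 m^2 * 24 h)
Step 3: WVTR = 12.5 / 0.1872 = 66.8 g/m^2/h

66.8 g/m^2/h


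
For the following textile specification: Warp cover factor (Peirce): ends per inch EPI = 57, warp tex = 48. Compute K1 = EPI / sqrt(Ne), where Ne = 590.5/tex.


Formula: K1 = EPI / sqrt(Ne), with Ne = 590.5 / tex_warp
Step 1: Ne = 590.5 / 48 = 12.302
Step 2: sqrt(Ne) = sqrt(12.302) = 3.5074
Step 3: K1 = 57 / 3.5074 = 16.3

16.3


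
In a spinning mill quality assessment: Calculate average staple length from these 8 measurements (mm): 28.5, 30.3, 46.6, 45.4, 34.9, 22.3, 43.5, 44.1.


Formula: Mean = sum of lengths / count
Sum = 28.5 + 30.3 + 46.6 + 45.4 + 34.9 + 22.3 + 43.5 + 44.1
Sum = 295.6 mm
Mean = 295.6 / 8 = 36.95 mm

36.95 mm


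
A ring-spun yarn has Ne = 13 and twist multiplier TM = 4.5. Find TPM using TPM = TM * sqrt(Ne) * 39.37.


Formula: TPM = TM * sqrt(Ne) * 39.37
Step 1: sqrt(Ne) = sqrt(13) = 3.6056
Step 2: TM * sqrt(Ne) = 4.5 * 3.6056 = 16.2252
Step 3: TPM = 16.2252 * 39.37 = 639 twists/m

639 twists/m


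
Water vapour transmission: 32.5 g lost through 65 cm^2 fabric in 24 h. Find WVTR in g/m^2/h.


Formula: WVTR = mass_loss / (area * time)
Step 1: Convert area: 65 cm^2 = 0.0065 m^2
Step 2: WVTR = 32.5 g / (0.0065 m^2 * 24 h)
Step 3: WVTR = 32.5 / 0.156 = 208.3 g/m^2/h

208.3 g/m^2/h


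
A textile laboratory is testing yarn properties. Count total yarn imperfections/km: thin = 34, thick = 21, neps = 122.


Formula: Total = thin places + thick places + neps
Total = 34 + 21 + 122
Total = 177 imperfections/km

177 imperfections/km


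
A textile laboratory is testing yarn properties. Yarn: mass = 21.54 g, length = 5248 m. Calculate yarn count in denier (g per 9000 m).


Formula: den = (mass_g / length_m) * 9000
Substituting: den = (21.54 / 5248) * 9000
Intermediate: 21.54 / 5248 = 0.00410442 g/m
den = 0.00410442 * 9000 = 36.9 denier

36.9 denier


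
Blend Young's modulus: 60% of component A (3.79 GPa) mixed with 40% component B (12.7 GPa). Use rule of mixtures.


Formula: Blend property = (fraction_A * property_A) + (fraction_B * property_B)
Step 1: Contribution A = 60/100 * 3.79 GPa = 2.274 GPa
Step 2: Contribution B = 40/100 * 12.7 GPa = 5.08 GPa
Step 3: Blend Young's modulus = 2.274 + 5.08 = 7.354 GPa

7.354 GPa
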